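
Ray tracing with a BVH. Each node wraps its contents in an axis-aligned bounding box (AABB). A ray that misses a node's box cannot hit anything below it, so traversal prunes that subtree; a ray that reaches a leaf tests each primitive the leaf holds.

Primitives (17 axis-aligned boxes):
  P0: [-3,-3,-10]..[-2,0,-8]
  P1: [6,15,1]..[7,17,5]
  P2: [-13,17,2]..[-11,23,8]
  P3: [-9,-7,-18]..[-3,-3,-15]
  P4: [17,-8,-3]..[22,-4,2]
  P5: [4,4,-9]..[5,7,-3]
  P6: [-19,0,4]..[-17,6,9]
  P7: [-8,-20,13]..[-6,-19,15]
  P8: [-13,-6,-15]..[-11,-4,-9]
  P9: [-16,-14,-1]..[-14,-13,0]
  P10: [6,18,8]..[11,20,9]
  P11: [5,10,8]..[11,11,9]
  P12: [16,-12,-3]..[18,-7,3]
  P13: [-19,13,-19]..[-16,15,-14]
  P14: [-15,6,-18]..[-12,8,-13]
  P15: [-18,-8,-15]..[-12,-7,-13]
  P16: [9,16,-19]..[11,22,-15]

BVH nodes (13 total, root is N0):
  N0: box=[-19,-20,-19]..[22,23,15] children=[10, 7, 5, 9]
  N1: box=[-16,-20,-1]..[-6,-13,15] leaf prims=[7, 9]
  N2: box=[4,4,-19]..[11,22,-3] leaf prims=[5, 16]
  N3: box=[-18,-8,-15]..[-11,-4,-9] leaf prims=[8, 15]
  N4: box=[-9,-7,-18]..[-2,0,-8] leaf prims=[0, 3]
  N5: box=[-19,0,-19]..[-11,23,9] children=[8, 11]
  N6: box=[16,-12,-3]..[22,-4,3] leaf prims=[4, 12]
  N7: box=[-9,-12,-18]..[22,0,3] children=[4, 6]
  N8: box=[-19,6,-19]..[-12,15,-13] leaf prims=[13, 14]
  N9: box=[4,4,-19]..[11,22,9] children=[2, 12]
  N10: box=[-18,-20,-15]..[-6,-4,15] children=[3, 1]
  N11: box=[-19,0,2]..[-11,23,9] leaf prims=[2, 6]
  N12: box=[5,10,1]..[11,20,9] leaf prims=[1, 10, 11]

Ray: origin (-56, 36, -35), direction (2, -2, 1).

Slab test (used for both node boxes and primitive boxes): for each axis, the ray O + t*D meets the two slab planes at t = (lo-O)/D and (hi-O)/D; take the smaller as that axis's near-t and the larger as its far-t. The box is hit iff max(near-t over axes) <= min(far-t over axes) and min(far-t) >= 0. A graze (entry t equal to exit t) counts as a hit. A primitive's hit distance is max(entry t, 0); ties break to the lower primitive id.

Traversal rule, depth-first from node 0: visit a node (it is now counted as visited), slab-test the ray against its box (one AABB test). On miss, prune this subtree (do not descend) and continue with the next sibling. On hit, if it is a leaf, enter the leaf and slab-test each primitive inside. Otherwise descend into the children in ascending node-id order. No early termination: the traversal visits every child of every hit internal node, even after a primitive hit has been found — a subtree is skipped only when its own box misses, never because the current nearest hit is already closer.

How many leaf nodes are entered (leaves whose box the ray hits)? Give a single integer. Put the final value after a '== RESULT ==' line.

Walk:
N0 x:[37/2,39] y:[13/2,28] z:[16,50] -> hit [37/2,28], descend [5, 7, 9, 10]
  N5 x:[37/2,45/2] y:[13/2,18] z:[16,44] -> miss, prune
  N7 x:[47/2,39] y:[18,24] z:[17,38] -> hit [47/2,24], descend [4, 6]
    N4 x:[47/2,27] y:[18,43/2] z:[17,27] -> miss, prune
    N6 x:[36,39] y:[20,24] z:[32,38] -> miss, prune
  N9 x:[30,67/2] y:[7,16] z:[16,44] -> miss, prune
  N10 x:[19,25] y:[20,28] z:[20,50] -> hit [20,25], descend [1, 3]
    N1 x:[20,25] y:[49/2,28] z:[34,50] -> miss, prune
    N3 x:[19,45/2] y:[20,22] z:[20,26] -> hit [20,22] leaf, test {P8(miss), P15@t=43/2}

Visited [0, 5, 7, 4, 6, 9, 10, 1, 3]. Tests: 9 box, 1 leaf. Nearest: P15.

== RESULT ==
1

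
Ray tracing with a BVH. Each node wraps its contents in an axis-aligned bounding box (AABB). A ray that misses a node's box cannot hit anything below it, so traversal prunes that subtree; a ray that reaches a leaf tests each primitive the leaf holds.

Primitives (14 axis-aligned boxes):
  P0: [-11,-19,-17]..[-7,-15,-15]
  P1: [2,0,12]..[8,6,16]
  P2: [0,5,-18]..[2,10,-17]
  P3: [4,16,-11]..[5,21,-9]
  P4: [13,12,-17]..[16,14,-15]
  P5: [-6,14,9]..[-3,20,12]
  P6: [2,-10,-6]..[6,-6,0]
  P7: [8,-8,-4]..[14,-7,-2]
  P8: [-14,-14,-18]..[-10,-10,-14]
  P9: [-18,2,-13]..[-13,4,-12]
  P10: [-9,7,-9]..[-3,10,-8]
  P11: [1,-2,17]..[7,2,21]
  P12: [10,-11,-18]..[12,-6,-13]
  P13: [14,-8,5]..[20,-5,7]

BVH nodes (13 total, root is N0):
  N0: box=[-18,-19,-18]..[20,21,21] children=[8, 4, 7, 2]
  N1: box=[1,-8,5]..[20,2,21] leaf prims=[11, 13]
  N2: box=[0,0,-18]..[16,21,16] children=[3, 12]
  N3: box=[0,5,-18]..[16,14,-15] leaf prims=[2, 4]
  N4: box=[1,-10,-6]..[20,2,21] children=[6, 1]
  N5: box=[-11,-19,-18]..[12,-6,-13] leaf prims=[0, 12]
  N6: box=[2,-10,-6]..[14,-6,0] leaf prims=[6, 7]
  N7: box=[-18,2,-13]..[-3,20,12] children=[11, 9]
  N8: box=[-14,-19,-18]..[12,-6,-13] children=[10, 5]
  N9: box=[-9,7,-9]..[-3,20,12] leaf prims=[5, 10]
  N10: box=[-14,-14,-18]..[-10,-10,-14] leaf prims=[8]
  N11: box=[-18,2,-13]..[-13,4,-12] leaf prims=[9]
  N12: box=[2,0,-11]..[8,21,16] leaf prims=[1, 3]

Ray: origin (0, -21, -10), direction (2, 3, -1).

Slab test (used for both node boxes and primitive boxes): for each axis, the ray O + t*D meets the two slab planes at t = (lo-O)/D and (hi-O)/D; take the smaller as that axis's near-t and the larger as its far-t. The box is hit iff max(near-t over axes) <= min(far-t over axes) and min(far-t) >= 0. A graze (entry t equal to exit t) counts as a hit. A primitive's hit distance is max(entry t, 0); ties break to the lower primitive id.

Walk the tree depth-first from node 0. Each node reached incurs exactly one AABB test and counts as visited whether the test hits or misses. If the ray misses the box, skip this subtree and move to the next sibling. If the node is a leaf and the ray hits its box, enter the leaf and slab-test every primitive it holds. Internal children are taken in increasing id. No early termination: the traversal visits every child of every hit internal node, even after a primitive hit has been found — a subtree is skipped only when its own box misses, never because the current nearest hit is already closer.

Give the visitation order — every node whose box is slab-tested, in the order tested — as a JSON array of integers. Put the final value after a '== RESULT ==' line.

Walk:
N0 x:[-9,10] y:[2/3,14] z:[-31,8] -> hit [2/3,8], descend [2, 4, 7, 8]
  N2 x:[0,8] y:[7,14] z:[-26,8] -> hit [7,8], descend [3, 12]
    N3 x:[0,8] y:[26/3,35/3] z:[5,8] -> miss, prune
    N12 x:[1,4] y:[7,14] z:[-26,1] -> miss, prune
  N4 x:[1/2,10] y:[11/3,23/3] z:[-31,-4] -> miss, prune
  N7 x:[-9,-3/2] y:[23/3,41/3] z:[-22,3] -> miss, prune
  N8 x:[-7,6] y:[2/3,5] z:[3,8] -> hit [3,5], descend [5, 10]
    N5 x:[-11/2,6] y:[2/3,5] z:[3,8] -> hit [3,5] leaf, test {P0(miss), P12@t=5}
    N10 x:[-7,-5] y:[7/3,11/3] z:[4,8] -> miss, prune

Summary -> nodes [0, 2, 3, 12, 4, 7, 8, 5, 10]; box-tests=9; leaf-entries=1; first=P12

== RESULT ==
[0, 2, 3, 12, 4, 7, 8, 5, 10]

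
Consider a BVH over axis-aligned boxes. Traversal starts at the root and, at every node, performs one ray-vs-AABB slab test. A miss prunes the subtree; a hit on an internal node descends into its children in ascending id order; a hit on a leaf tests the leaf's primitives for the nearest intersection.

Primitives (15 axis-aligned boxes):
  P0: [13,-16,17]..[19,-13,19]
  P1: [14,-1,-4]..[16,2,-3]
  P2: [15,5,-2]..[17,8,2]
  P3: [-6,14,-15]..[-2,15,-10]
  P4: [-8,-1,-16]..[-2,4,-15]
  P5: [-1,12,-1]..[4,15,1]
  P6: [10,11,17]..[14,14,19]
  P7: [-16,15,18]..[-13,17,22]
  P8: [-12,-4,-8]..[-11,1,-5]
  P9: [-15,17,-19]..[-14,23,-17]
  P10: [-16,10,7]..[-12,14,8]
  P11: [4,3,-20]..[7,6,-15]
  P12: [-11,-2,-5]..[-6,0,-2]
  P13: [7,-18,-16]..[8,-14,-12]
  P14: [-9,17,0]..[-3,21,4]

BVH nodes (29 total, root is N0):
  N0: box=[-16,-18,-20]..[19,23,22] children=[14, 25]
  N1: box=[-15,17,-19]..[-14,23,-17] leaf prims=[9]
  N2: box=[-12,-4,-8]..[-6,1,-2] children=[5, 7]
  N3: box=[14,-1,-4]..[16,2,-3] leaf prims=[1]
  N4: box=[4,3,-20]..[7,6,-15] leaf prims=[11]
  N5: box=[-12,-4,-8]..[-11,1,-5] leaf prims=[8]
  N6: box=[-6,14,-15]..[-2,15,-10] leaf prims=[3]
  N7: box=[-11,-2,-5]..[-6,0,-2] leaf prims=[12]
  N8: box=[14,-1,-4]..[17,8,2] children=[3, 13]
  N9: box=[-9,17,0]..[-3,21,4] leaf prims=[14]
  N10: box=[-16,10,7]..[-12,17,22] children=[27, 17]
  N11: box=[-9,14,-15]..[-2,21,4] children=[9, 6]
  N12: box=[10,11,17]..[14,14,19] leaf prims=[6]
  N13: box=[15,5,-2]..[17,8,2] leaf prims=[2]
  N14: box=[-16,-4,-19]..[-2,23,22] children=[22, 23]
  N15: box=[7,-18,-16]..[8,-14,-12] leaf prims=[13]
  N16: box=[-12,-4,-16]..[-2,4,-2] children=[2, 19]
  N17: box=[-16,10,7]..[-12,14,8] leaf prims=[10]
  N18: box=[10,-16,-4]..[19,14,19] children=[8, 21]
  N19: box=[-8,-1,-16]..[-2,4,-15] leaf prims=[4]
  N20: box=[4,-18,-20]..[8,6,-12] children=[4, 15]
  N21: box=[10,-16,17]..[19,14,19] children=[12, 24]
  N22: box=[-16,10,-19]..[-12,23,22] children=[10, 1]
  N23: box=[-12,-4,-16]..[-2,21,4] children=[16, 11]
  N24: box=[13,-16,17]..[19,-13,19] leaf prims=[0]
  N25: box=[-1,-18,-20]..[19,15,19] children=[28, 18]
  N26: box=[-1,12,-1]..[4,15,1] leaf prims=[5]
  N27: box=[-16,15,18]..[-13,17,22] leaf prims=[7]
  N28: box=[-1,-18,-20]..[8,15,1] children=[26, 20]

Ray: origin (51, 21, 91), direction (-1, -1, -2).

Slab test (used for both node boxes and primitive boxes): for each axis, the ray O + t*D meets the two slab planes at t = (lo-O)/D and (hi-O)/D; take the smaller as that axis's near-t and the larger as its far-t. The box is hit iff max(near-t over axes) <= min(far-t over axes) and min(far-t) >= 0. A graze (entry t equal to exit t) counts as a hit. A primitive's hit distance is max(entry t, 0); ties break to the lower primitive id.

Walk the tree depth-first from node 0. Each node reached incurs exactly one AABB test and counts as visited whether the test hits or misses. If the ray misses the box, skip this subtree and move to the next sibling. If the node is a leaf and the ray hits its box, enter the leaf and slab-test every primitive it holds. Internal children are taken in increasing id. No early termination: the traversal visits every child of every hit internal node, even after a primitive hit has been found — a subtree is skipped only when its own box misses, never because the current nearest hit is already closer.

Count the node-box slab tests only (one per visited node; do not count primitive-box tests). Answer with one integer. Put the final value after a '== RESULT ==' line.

Walk:
N0 x:[32,67] y:[-2,39] z:[69/2,111/2] -> hit [69/2,39], descend [14, 25]
  N14 x:[53,67] y:[-2,25] z:[69/2,55] -> miss, prune
  N25 x:[32,52] y:[6,39] z:[36,111/2] -> hit [36,39], descend [18, 28]
    N18 x:[32,41] y:[7,37] z:[36,95/2] -> hit [36,37], descend [8, 21]
      N8 x:[34,37] y:[13,22] z:[89/2,95/2] -> miss, prune
      N21 x:[32,41] y:[7,37] z:[36,37] -> hit [36,37], descend [12, 24]
        N12 x:[37,41] y:[7,10] z:[36,37] -> miss, prune
        N24 x:[32,38] y:[34,37] z:[36,37] -> hit [36,37] leaf, test {P0@t=36}
    N28 x:[43,52] y:[6,39] z:[45,111/2] -> miss, prune

Summary -> nodes [0, 14, 25, 18, 8, 21, 12, 24, 28]; box-tests=9; leaf-entries=1; first=P0

== RESULT ==
9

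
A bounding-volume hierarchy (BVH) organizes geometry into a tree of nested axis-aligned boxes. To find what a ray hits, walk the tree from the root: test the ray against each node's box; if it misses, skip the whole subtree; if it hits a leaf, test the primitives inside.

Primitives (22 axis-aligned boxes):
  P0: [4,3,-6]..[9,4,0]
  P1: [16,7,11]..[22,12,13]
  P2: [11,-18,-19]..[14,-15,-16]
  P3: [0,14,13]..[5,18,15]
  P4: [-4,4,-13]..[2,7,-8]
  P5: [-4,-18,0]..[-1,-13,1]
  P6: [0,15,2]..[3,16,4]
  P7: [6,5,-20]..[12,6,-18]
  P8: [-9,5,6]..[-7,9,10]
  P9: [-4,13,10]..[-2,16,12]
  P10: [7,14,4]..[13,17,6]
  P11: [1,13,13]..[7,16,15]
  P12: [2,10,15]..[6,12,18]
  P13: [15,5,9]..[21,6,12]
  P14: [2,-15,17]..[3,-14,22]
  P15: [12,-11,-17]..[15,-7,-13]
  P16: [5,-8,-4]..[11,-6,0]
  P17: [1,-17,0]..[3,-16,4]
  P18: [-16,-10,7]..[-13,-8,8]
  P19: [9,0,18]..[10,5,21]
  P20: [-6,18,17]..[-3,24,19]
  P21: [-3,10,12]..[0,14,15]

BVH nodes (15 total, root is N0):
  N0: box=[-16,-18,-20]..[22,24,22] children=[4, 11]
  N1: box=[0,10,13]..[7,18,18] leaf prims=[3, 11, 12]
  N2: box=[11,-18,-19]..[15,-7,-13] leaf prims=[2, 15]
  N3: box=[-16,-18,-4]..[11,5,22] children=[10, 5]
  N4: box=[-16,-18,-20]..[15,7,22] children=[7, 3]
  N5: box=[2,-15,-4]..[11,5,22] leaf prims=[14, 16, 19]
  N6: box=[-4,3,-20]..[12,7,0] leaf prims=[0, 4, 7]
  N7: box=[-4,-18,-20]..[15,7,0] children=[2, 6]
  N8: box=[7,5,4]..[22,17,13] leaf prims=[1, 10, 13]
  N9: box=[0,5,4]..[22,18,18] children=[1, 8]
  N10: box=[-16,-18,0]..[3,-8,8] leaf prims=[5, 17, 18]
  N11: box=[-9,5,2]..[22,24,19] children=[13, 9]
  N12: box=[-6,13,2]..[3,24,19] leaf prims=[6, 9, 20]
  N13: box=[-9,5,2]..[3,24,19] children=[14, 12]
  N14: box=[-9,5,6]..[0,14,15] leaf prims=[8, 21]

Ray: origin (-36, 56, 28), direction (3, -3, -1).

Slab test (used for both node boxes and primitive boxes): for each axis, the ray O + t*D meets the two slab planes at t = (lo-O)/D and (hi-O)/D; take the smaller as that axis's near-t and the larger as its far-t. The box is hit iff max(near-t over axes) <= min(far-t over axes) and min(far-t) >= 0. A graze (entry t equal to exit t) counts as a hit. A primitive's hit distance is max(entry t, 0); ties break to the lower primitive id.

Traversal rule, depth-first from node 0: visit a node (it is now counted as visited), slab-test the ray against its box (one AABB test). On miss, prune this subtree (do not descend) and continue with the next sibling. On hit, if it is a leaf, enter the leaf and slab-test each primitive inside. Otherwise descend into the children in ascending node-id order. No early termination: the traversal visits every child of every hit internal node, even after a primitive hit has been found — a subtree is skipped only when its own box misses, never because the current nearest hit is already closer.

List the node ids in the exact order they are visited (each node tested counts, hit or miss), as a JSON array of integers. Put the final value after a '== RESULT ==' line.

Traverse from the root:
N0 x:[20/3,58/3] y:[32/3,74/3] z:[6,48] -> hit [32/3,58/3], descend [4, 11]
  N4 x:[20/3,17] y:[49/3,74/3] z:[6,48] -> hit [49/3,17], descend [3, 7]
    N3 x:[20/3,47/3] y:[17,74/3] z:[6,32] -> miss, prune
    N7 x:[32/3,17] y:[49/3,74/3] z:[28,48] -> miss, prune
  N11 x:[9,58/3] y:[32/3,17] z:[9,26] -> hit [32/3,17], descend [9, 13]
    N9 x:[12,58/3] y:[38/3,17] z:[10,24] -> hit [38/3,17], descend [1, 8]
      N1 x:[12,43/3] y:[38/3,46/3] z:[10,15] -> hit [38/3,43/3] leaf, test {P3@t=13, P11@t=40/3, P12(miss)}
      N8 x:[43/3,58/3] y:[13,17] z:[15,24] -> hit [15,17] leaf, test {P1(miss), P10(miss), P13@t=17}
    N13 x:[9,13] y:[32/3,17] z:[9,26] -> hit [32/3,13], descend [12, 14]
      N12 x:[10,13] y:[32/3,43/3] z:[9,26] -> hit [32/3,13] leaf, test {P6(miss), P9(miss), P20@t=32/3}
      N14 x:[9,12] y:[14,17] z:[13,22] -> miss, prune

11 AABB tests over nodes [0, 4, 3, 7, 11, 9, 1, 8, 13, 12, 14]; 3 leaves entered; closest P20.

== RESULT ==
[0, 4, 3, 7, 11, 9, 1, 8, 13, 12, 14]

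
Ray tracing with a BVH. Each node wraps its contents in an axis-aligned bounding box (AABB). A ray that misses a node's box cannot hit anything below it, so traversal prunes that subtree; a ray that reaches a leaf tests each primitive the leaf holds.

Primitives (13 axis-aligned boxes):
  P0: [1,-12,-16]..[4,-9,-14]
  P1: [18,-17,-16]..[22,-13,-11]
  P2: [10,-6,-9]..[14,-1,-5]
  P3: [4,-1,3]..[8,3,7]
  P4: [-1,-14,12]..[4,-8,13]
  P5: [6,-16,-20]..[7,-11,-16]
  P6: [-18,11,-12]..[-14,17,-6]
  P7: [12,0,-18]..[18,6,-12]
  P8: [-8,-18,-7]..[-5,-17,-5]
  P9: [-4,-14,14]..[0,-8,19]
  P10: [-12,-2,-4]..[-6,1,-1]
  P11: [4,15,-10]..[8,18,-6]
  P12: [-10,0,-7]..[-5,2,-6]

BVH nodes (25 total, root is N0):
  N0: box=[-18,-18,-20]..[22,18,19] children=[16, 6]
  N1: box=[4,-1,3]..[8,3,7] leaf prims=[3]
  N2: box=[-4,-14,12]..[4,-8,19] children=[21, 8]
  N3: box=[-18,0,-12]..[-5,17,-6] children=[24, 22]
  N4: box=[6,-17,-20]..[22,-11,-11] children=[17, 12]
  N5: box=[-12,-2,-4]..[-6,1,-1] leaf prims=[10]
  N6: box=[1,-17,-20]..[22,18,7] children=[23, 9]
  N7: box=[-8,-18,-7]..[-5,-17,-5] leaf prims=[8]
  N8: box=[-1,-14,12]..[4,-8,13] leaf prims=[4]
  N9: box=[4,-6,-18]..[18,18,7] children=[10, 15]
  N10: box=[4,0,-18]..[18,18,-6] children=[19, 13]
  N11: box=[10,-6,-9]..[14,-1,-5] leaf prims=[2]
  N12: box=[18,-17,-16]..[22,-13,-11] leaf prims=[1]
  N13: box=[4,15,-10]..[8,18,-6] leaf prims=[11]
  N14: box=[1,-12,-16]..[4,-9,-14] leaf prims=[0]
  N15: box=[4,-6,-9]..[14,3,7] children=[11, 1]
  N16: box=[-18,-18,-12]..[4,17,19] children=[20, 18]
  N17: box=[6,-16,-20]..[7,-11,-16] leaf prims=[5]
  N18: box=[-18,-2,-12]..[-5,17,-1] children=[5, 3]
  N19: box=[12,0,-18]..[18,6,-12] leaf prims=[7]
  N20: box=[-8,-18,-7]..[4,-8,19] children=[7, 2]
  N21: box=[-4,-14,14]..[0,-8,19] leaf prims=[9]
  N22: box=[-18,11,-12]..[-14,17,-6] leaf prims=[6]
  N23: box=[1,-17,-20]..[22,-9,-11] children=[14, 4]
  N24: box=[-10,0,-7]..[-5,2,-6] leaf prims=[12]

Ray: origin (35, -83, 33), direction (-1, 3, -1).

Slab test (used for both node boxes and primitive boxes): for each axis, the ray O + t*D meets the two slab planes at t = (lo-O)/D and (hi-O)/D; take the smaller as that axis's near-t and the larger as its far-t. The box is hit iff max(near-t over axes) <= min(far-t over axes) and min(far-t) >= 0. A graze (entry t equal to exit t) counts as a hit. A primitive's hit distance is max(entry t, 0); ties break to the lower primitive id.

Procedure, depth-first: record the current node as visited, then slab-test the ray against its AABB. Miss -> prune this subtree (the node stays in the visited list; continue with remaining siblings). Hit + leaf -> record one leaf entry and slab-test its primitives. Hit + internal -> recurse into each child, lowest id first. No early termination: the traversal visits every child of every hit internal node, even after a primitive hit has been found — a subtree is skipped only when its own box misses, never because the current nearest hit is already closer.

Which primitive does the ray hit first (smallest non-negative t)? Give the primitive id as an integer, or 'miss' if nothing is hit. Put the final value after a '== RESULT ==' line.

Walk:
N0 x:[13,53] y:[65/3,101/3] z:[14,53] -> hit [65/3,101/3], descend [6, 16]
  N6 x:[13,34] y:[22,101/3] z:[26,53] -> hit [26,101/3], descend [9, 23]
    N9 x:[17,31] y:[77/3,101/3] z:[26,51] -> hit [26,31], descend [10, 15]
      N10 x:[17,31] y:[83/3,101/3] z:[39,51] -> miss, prune
      N15 x:[21,31] y:[77/3,86/3] z:[26,42] -> hit [26,86/3], descend [1, 11]
        N1 x:[27,31] y:[82/3,86/3] z:[26,30] -> hit [82/3,86/3] leaf, test {P3@t=82/3}
        N11 x:[21,25] y:[77/3,82/3] z:[38,42] -> miss, prune
    N23 x:[13,34] y:[22,74/3] z:[44,53] -> miss, prune
  N16 x:[31,53] y:[65/3,100/3] z:[14,45] -> hit [31,100/3], descend [18, 20]
    N18 x:[40,53] y:[27,100/3] z:[34,45] -> miss, prune
    N20 x:[31,43] y:[65/3,25] z:[14,40] -> miss, prune

Visited [0, 6, 9, 10, 15, 1, 11, 23, 16, 18, 20]. Tests: 11 box, 1 leaf. Nearest: P3.

== RESULT ==
3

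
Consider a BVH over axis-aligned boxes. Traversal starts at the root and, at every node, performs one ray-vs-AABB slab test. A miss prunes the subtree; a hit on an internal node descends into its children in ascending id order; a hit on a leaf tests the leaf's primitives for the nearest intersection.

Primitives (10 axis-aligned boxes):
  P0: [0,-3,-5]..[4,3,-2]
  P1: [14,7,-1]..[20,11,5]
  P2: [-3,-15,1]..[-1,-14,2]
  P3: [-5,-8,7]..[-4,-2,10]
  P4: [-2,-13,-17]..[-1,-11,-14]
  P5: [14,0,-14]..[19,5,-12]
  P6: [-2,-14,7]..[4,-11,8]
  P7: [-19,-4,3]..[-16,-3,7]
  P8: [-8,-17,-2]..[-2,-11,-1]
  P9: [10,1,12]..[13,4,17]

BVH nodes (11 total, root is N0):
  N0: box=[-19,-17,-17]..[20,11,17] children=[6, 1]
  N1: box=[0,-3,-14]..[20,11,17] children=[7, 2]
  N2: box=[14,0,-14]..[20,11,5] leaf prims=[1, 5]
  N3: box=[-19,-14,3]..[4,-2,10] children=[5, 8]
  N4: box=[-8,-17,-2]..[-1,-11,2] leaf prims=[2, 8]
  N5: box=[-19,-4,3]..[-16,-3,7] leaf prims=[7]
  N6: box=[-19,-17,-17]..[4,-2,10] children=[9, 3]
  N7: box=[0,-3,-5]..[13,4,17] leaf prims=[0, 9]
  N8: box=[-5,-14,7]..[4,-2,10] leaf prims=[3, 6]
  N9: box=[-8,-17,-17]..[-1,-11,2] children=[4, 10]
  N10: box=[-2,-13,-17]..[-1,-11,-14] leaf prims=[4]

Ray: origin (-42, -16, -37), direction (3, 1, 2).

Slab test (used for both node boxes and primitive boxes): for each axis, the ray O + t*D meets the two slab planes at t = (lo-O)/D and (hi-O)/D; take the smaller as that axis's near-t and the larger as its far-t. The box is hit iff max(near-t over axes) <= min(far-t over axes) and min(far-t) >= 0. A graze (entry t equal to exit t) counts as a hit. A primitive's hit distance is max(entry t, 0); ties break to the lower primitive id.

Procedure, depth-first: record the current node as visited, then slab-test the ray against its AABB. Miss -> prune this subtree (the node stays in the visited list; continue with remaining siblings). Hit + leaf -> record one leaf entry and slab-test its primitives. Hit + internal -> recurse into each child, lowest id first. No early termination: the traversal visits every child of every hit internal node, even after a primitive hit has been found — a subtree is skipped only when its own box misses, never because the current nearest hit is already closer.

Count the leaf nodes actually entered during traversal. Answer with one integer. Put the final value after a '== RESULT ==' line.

Trace the traversal:
N0 x:[23/3,62/3] y:[-1,27] z:[10,27] -> hit [10,62/3], descend [1, 6]
  N1 x:[14,62/3] y:[13,27] z:[23/2,27] -> hit [14,62/3], descend [2, 7]
    N2 x:[56/3,62/3] y:[16,27] z:[23/2,21] -> hit [56/3,62/3] leaf, test {P1(miss), P5(miss)}
    N7 x:[14,55/3] y:[13,20] z:[16,27] -> hit [16,55/3] leaf, test {P0(miss), P9(miss)}
  N6 x:[23/3,46/3] y:[-1,14] z:[10,47/2] -> hit [10,14], descend [3, 9]
    N3 x:[23/3,46/3] y:[2,14] z:[20,47/2] -> miss, prune
    N9 x:[34/3,41/3] y:[-1,5] z:[10,39/2] -> miss, prune

Summary -> nodes [0, 1, 2, 7, 6, 3, 9]; box-tests=7; leaf-entries=2; first=miss

== RESULT ==
2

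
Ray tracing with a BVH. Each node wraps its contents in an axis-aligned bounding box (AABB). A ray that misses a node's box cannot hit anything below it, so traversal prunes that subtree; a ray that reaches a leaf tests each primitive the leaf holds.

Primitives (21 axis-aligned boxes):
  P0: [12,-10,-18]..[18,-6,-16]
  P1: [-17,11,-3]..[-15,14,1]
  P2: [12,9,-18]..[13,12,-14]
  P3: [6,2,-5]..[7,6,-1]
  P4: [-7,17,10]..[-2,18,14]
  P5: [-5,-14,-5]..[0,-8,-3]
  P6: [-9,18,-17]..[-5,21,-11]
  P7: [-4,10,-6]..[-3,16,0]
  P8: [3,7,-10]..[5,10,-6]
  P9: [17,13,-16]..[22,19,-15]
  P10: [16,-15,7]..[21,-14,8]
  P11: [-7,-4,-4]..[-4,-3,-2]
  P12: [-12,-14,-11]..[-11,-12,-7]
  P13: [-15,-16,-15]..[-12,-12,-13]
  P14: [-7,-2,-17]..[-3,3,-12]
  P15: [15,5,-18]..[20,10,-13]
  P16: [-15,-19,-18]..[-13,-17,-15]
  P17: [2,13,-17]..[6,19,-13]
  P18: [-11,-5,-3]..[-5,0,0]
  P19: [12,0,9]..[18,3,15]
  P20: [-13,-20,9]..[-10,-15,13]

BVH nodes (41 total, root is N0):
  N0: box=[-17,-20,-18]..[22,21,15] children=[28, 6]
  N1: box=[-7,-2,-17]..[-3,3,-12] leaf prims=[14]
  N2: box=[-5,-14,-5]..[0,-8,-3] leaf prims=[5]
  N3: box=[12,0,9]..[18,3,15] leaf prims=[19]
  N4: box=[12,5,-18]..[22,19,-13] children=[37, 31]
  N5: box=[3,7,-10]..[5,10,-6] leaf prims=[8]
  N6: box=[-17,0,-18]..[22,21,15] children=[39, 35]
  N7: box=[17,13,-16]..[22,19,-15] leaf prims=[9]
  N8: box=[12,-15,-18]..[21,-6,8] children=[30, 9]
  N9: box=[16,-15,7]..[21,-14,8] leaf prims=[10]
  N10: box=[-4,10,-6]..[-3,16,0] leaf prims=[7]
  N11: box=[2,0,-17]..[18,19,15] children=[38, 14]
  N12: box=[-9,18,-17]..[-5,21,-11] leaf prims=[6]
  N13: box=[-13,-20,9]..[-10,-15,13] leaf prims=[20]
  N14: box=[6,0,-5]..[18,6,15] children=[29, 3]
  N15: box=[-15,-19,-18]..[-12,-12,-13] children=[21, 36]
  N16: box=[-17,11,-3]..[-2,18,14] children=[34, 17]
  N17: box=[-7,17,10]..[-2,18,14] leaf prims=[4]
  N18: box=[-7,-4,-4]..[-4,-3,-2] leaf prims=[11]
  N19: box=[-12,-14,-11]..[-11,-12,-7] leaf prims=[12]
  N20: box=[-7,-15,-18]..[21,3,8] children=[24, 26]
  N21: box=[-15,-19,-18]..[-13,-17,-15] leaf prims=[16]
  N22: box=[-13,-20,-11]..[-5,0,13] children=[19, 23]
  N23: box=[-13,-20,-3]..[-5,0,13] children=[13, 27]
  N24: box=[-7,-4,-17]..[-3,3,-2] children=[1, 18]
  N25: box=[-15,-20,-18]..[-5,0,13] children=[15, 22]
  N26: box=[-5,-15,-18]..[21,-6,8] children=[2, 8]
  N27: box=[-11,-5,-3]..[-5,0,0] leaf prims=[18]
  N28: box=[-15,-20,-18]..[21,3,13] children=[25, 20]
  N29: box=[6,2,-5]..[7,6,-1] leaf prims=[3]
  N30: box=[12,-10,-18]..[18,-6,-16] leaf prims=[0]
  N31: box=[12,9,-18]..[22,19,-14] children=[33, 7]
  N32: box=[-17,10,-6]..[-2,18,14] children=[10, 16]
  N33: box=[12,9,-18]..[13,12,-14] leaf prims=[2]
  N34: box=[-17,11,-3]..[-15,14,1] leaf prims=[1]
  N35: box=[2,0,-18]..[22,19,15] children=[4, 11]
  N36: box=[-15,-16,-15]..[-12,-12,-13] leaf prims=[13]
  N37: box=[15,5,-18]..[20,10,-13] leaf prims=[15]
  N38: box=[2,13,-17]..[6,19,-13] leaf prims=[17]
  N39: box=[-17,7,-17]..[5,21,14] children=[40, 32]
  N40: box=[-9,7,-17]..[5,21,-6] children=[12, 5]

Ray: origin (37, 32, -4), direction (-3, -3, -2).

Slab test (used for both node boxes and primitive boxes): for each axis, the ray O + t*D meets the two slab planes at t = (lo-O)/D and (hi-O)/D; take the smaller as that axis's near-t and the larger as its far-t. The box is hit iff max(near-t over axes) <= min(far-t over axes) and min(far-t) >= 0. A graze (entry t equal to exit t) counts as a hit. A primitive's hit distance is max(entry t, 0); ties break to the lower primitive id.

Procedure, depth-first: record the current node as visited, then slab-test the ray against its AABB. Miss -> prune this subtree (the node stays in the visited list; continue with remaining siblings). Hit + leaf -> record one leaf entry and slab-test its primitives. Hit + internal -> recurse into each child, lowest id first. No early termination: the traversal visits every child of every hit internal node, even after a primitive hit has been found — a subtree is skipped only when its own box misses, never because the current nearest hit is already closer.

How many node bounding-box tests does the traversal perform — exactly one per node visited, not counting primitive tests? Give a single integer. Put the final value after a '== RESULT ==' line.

Walk:
N0 x:[5,18] y:[11/3,52/3] z:[-19/2,7] -> hit [5,7], descend [6, 28]
  N6 x:[5,18] y:[11/3,32/3] z:[-19/2,7] -> hit [5,7], descend [35, 39]
    N35 x:[5,35/3] y:[13/3,32/3] z:[-19/2,7] -> hit [5,7], descend [4, 11]
      N4 x:[5,25/3] y:[13/3,9] z:[9/2,7] -> hit [5,7], descend [31, 37]
        N31 x:[5,25/3] y:[13/3,23/3] z:[5,7] -> hit [5,7], descend [7, 33]
          N7 x:[5,20/3] y:[13/3,19/3] z:[11/2,6] -> hit [11/2,6] leaf, test {P9@t=11/2}
          N33 x:[8,25/3] y:[20/3,23/3] z:[5,7] -> miss, prune
        N37 x:[17/3,22/3] y:[22/3,9] z:[9/2,7] -> miss, prune
      N11 x:[19/3,35/3] y:[13/3,32/3] z:[-19/2,13/2] -> hit [19/3,13/2], descend [14, 38]
        N14 x:[19/3,31/3] y:[26/3,32/3] z:[-19/2,1/2] -> miss, prune
        N38 x:[31/3,35/3] y:[13/3,19/3] z:[9/2,13/2] -> miss, prune
    N39 x:[32/3,18] y:[11/3,25/3] z:[-9,13/2] -> miss, prune
  N28 x:[16/3,52/3] y:[29/3,52/3] z:[-17/2,7] -> miss, prune

13 AABB tests over nodes [0, 6, 35, 4, 31, 7, 33, 37, 11, 14, 38, 39, 28]; 1 leaf entered; closest P9.

== RESULT ==
13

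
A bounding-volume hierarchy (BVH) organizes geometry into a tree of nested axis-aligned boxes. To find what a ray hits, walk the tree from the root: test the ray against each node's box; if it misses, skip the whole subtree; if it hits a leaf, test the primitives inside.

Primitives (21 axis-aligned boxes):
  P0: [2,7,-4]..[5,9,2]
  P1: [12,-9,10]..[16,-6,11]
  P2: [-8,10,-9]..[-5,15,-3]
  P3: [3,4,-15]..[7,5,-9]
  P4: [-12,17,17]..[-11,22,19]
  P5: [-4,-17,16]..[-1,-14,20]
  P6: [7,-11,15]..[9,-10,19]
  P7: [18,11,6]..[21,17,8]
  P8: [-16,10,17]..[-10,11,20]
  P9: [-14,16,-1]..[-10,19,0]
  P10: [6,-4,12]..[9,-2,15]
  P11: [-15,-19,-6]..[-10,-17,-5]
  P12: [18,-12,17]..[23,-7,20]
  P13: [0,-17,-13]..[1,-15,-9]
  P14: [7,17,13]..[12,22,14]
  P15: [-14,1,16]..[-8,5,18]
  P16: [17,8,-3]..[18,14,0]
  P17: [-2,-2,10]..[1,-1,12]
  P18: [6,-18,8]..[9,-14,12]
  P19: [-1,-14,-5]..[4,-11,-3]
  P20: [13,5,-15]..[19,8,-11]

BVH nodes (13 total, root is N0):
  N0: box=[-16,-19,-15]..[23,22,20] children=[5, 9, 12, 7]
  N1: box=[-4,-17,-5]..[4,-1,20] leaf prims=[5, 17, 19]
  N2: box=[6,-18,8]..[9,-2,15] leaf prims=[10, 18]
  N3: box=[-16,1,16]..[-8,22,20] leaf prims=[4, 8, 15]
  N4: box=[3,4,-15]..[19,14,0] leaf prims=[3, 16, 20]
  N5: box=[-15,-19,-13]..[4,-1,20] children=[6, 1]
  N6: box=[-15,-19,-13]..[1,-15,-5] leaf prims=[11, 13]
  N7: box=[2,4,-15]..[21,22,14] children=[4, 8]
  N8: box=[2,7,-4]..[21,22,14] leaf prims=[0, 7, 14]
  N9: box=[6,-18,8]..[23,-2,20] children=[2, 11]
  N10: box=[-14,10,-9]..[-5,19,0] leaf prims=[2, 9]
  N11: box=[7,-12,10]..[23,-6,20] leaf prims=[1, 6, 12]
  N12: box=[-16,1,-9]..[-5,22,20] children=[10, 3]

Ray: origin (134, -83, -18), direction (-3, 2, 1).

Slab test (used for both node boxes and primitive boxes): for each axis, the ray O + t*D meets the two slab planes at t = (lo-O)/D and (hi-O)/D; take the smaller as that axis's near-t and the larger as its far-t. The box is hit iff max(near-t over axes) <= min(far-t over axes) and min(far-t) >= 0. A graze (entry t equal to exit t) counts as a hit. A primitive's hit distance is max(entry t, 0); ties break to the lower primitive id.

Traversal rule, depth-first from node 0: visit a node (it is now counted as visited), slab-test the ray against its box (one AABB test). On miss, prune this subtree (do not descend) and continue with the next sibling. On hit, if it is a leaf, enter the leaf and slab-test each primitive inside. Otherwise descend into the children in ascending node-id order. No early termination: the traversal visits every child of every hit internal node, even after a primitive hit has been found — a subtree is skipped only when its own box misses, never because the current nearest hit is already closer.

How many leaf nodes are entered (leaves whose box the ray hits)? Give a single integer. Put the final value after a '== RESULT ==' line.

Trace the traversal:
N0 x:[37,50] y:[32,105/2] z:[3,38] -> hit [37,38], descend [5, 7, 9, 12]
  N5 x:[130/3,149/3] y:[32,41] z:[5,38] -> miss, prune
  N7 x:[113/3,44] y:[87/2,105/2] z:[3,32] -> miss, prune
  N9 x:[37,128/3] y:[65/2,81/2] z:[26,38] -> hit [37,38], descend [2, 11]
    N2 x:[125/3,128/3] y:[65/2,81/2] z:[26,33] -> miss, prune
    N11 x:[37,127/3] y:[71/2,77/2] z:[28,38] -> hit [37,38] leaf, test {P1(miss), P6(miss), P12@t=37}
  N12 x:[139/3,50] y:[42,105/2] z:[9,38] -> miss, prune

order=[0, 5, 7, 9, 2, 11, 12]  |boxes|=7  |leaves|=1  hit=P12

== RESULT ==
1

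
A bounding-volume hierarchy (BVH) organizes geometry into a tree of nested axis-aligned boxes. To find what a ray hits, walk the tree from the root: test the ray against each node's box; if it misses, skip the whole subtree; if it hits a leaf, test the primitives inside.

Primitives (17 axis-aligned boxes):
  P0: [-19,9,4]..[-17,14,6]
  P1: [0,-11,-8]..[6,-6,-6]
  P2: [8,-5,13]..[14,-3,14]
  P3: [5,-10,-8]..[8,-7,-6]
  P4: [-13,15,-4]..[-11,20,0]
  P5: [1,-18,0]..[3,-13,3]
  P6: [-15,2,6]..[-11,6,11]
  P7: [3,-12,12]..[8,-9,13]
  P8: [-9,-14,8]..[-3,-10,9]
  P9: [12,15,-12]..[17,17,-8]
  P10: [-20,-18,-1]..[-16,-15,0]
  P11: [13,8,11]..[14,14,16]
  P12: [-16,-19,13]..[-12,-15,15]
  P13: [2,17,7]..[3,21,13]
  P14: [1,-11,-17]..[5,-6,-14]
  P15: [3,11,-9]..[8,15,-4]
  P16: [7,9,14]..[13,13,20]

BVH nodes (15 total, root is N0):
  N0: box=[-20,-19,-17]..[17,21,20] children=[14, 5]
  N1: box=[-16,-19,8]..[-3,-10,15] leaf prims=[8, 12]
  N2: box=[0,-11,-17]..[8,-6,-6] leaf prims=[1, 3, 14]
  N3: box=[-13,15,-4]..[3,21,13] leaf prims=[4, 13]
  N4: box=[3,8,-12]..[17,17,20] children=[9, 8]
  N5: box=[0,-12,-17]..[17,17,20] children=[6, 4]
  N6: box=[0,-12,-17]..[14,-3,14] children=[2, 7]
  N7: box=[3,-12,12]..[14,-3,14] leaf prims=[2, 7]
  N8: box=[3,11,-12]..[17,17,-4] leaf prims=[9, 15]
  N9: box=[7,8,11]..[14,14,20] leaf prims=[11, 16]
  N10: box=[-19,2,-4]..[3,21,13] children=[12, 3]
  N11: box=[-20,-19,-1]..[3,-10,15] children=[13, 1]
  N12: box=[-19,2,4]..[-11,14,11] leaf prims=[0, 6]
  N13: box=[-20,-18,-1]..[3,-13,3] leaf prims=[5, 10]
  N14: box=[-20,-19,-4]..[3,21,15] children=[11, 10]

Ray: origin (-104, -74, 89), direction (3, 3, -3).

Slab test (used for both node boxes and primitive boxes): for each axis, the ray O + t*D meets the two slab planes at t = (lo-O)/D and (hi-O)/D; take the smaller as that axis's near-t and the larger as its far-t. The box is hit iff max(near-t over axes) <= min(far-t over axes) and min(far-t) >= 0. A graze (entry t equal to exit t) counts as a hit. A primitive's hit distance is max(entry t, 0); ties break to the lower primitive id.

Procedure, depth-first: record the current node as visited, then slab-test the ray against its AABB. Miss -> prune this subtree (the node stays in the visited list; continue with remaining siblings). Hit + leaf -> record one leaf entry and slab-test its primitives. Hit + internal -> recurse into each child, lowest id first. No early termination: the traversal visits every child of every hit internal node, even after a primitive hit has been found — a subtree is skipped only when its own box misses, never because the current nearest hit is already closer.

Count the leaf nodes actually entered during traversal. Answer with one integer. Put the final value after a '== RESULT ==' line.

Trace the traversal:
N0 x:[28,121/3] y:[55/3,95/3] z:[23,106/3] -> hit [28,95/3], descend [5, 14]
  N5 x:[104/3,121/3] y:[62/3,91/3] z:[23,106/3] -> miss, prune
  N14 x:[28,107/3] y:[55/3,95/3] z:[74/3,31] -> hit [28,31], descend [10, 11]
    N10 x:[85/3,107/3] y:[76/3,95/3] z:[76/3,31] -> hit [85/3,31], descend [3, 12]
      N3 x:[91/3,107/3] y:[89/3,95/3] z:[76/3,31] -> hit [91/3,31] leaf, test {P4@t=91/3, P13(miss)}
      N12 x:[85/3,31] y:[76/3,88/3] z:[26,85/3] -> hit [85/3,85/3] leaf, test {P0@t=85/3, P6(miss)}
    N11 x:[28,107/3] y:[55/3,64/3] z:[74/3,30] -> miss, prune

order=[0, 5, 14, 10, 3, 12, 11]  |boxes|=7  |leaves|=2  hit=P0

== RESULT ==
2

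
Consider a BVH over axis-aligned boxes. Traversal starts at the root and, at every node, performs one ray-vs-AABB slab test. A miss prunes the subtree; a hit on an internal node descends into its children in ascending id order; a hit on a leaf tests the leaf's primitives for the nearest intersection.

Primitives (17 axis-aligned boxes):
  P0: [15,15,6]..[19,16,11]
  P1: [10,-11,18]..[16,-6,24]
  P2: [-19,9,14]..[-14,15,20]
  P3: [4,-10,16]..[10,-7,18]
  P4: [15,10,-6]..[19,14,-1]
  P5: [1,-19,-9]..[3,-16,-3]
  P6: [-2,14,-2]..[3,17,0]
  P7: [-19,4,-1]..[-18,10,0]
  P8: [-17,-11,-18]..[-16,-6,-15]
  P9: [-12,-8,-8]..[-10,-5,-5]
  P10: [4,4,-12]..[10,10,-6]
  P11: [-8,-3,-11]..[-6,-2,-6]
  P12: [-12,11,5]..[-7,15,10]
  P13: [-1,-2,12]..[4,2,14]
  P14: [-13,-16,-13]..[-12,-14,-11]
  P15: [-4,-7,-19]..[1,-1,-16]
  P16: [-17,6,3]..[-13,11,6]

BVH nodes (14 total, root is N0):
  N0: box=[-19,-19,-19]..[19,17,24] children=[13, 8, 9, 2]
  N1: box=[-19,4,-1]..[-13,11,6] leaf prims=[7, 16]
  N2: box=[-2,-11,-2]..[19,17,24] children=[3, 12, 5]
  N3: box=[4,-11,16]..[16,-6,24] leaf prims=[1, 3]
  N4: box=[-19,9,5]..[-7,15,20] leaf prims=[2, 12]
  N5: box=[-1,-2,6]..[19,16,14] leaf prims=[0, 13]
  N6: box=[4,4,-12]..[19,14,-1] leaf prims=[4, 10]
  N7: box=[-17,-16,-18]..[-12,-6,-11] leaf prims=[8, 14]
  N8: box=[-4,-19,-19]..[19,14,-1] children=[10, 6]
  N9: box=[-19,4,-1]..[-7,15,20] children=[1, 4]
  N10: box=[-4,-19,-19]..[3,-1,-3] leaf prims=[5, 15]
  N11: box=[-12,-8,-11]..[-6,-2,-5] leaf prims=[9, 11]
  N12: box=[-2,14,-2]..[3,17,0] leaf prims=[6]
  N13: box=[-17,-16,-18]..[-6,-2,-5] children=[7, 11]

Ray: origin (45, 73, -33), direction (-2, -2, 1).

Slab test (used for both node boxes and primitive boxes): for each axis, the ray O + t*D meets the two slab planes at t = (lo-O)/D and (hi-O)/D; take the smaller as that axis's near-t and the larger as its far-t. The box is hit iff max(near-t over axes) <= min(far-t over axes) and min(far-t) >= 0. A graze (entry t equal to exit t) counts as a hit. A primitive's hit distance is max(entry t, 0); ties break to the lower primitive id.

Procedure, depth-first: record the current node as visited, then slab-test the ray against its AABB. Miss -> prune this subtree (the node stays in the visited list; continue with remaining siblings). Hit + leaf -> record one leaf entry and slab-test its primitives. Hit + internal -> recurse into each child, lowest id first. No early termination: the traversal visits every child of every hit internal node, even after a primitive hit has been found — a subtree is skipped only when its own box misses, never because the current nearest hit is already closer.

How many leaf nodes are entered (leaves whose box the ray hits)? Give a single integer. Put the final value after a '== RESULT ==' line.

Walk:
N0 x:[13,32] y:[28,46] z:[14,57] -> hit [28,32], descend [2, 8, 9, 13]
  N2 x:[13,47/2] y:[28,42] z:[31,57] -> miss, prune
  N8 x:[13,49/2] y:[59/2,46] z:[14,32] -> miss, prune
  N9 x:[26,32] y:[29,69/2] z:[32,53] -> hit [32,32], descend [1, 4]
    N1 x:[29,32] y:[31,69/2] z:[32,39] -> hit [32,32] leaf, test {P7@t=32, P16(miss)}
    N4 x:[26,32] y:[29,32] z:[38,53] -> miss, prune
  N13 x:[51/2,31] y:[75/2,89/2] z:[15,28] -> miss, prune

order=[0, 2, 8, 9, 1, 4, 13]  |boxes|=7  |leaves|=1  hit=P7

== RESULT ==
1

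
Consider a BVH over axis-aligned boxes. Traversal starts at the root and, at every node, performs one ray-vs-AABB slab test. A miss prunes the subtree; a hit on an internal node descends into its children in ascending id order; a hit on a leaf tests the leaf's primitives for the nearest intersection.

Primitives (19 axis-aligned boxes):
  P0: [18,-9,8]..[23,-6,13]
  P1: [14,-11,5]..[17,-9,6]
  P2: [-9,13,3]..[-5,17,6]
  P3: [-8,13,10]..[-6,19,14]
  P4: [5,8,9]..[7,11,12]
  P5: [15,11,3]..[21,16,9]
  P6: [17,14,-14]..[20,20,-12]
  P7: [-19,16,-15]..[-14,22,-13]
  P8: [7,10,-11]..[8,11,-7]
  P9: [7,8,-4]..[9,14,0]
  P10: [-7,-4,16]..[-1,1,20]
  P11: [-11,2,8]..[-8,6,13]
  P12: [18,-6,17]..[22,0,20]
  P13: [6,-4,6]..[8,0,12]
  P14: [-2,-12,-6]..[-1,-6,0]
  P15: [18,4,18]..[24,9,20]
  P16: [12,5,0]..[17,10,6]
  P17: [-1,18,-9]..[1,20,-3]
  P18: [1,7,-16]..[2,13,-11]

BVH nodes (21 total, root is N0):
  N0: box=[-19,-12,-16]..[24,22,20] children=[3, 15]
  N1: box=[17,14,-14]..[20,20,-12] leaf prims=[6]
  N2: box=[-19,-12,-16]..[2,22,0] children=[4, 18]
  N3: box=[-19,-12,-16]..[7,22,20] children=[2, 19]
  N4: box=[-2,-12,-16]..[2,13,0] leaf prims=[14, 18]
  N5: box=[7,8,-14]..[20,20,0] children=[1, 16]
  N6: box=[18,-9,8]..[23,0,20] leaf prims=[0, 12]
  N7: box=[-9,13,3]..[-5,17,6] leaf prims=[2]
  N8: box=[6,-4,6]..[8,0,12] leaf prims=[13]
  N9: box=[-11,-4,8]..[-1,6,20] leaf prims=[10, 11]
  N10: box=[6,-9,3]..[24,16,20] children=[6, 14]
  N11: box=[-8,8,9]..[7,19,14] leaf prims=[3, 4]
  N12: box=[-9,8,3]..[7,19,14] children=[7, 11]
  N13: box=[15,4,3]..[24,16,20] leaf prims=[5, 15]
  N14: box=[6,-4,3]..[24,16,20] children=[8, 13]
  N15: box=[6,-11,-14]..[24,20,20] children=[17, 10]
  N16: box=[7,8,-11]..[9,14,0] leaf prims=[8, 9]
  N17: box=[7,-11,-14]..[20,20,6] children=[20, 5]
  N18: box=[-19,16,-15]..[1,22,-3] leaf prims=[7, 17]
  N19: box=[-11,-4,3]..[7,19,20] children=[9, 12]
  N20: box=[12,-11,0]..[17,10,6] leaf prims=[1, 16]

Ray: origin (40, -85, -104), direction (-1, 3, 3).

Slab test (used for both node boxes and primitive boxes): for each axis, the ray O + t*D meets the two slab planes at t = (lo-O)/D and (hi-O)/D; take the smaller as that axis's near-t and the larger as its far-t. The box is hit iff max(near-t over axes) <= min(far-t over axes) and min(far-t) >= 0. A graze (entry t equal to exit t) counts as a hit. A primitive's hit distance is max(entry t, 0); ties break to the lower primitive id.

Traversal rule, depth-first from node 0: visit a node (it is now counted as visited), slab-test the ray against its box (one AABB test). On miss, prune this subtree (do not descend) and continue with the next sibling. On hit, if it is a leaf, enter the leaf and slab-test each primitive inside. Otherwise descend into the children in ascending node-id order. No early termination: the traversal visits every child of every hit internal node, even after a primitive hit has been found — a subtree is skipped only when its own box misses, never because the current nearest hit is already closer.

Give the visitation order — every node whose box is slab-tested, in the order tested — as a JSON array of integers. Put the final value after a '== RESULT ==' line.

Trace the traversal:
N0 x:[16,59] y:[73/3,107/3] z:[88/3,124/3] -> hit [88/3,107/3], descend [3, 15]
  N3 x:[33,59] y:[73/3,107/3] z:[88/3,124/3] -> hit [33,107/3], descend [2, 19]
    N2 x:[38,59] y:[73/3,107/3] z:[88/3,104/3] -> miss, prune
    N19 x:[33,51] y:[27,104/3] z:[107/3,124/3] -> miss, prune
  N15 x:[16,34] y:[74/3,35] z:[30,124/3] -> hit [30,34], descend [10, 17]
    N10 x:[16,34] y:[76/3,101/3] z:[107/3,124/3] -> miss, prune
    N17 x:[20,33] y:[74/3,35] z:[30,110/3] -> hit [30,33], descend [5, 20]
      N5 x:[20,33] y:[31,35] z:[30,104/3] -> hit [31,33], descend [1, 16]
        N1 x:[20,23] y:[33,35] z:[30,92/3] -> miss, prune
        N16 x:[31,33] y:[31,33] z:[31,104/3] -> hit [31,33] leaf, test {P8@t=32, P9(miss)}
      N20 x:[23,28] y:[74/3,95/3] z:[104/3,110/3] -> miss, prune

Summary -> nodes [0, 3, 2, 19, 15, 10, 17, 5, 1, 16, 20]; box-tests=11; leaf-entries=1; first=P8

== RESULT ==
[0, 3, 2, 19, 15, 10, 17, 5, 1, 16, 20]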